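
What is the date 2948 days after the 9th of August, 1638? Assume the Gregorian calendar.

September 4, 1646

+365 (one year) → Aug 9, 1639 (2583 left).
+366 (one year; includes Feb 29, 1640) → Aug 9, 1640 (2217 left).
+365 (one year) → Aug 9, 1641 (1852 left).
+365 (one year) → Aug 9, 1642 (1487 left).
+365 (one year) → Aug 9, 1643 (1122 left).
+366 (one year; includes Feb 29, 1644) → Aug 9, 1644 (756 left).
+365 (one year) → Aug 9, 1645 (391 left).
Aug has 31 days: +23 → Sep 1, 1645 (368 left).
Sep has 30 days: +30 → Oct 1, 1645 (338 left).
Oct has 31 days: +31 → Nov 1, 1645 (307 left).
Nov has 30 days: +30 → Dec 1, 1645 (277 left).
Dec has 31 days: +31 → Jan 1, 1646 (246 left).
Jan has 31 days: +31 → Feb 1, 1646 (215 left).
Feb has 28 days: +28 → Mar 1, 1646 (187 left).
Mar has 31 days: +31 → Apr 1, 1646 (156 left).
Apr has 30 days: +30 → May 1, 1646 (126 left).
May has 31 days: +31 → Jun 1, 1646 (95 left).
Jun has 30 days: +30 → Jul 1, 1646 (65 left).
Jul has 31 days: +31 → Aug 1, 1646 (34 left).
Aug has 31 days: +31 → Sep 1, 1646 (3 left).
+3 → Sep 4, 1646.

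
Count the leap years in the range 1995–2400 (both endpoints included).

99

Multiples of 4 in [1995,2400]: 102.
Of those, multiples of 100: 5 (not leap unless ÷400).
Multiples of 400: 2.
Leap years = 102 − 5 + 2 = 99.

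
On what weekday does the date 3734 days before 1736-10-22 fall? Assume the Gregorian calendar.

Friday

First find the weekday of Oct 22, 1736. Doomsday rule: the anchor day for the 1700s is Sunday. For year 36: 36÷12 = 3 r 0, and 0÷4 = 0, so 3+0+0 = 3.
Sunday + 3 ≡ Wednesday — that's 1736's doomsday.
In October the doomsday date is Oct 10.
Oct 22 is 12 days after Oct 10; 12 mod 7 = 5, so Wednesday + 5 = Monday.
3734 mod 7 = 3, so 3734 days before a Monday is Monday − 3 = Friday.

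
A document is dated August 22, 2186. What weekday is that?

Tuesday

Doomsday rule: the anchor day for the 2100s is Sunday. For year 86: 86÷12 = 7 r 2, and 2÷4 = 0, so 7+2+0 = 9.
Sunday + 9 ≡ Tuesday — that's 2186's doomsday.
In August the doomsday date is Aug 8.
Aug 22 is 14 days after Aug 8; 14 mod 7 = 0, so Tuesday + 0 = Tuesday.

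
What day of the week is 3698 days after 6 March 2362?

Mar 6, 2362 is a Tuesday.
3698 mod 7 = 2, so 3698 days after a Tuesday is Tuesday + 2 = Thursday.

Thursday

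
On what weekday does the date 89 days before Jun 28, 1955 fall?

First find the weekday of Jun 28, 1955. Doomsday rule: the anchor day for the 1900s is Wednesday. For year 55: 55÷12 = 4 r 7, and 7÷4 = 1, so 4+7+1 = 12.
Wednesday + 12 ≡ Monday — that's 1955's doomsday.
In June the doomsday date is Jun 6.
Jun 28 is 22 days after Jun 6; 22 mod 7 = 1, so Monday + 1 = Tuesday.
89 mod 7 = 5, so 89 days before a Tuesday is Tuesday − 5 = Thursday.

Thursday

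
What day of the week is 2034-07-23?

January 1, 2034 is a Sunday.
Jan 1, 2034 → Feb 1, 2034: 31 days (January has 31).
Feb 1, 2034 → Mar 1, 2034: 28 days (February has 28).
Mar 1, 2034 → Apr 1, 2034: 31 days (March has 31).
Apr 1, 2034 → May 1, 2034: 30 days (April has 30).
May 1, 2034 → Jun 1, 2034: 31 days (May has 31).
Jun 1, 2034 → Jul 1, 2034: 30 days (June has 30).
Jul 1, 2034 → Jul 23, 2034: 22 days.
Total: 203 days.
203 mod 7 = 0, so Sunday + 0 = Sunday.

Sunday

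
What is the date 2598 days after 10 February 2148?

March 23, 2155

+366 (one year; includes Feb 29, 2148) → Feb 10, 2149 (2232 left).
+365 (one year) → Feb 10, 2150 (1867 left).
+365 (one year) → Feb 10, 2151 (1502 left).
+365 (one year) → Feb 10, 2152 (1137 left).
+366 (one year; includes Feb 29, 2152) → Feb 10, 2153 (771 left).
+365 (one year) → Feb 10, 2154 (406 left).
+365 (one year) → Feb 10, 2155 (41 left).
Feb has 28 days: +19 → Mar 1, 2155 (22 left).
+22 → Mar 23, 2155.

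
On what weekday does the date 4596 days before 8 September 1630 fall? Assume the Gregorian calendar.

Wednesday

First find the weekday of Sep 8, 1630. Doomsday rule: the anchor day for the 1600s is Tuesday. For year 30: 30÷12 = 2 r 6, and 6÷4 = 1, so 2+6+1 = 9.
Tuesday + 9 ≡ Thursday — that's 1630's doomsday.
In September the doomsday date is Sep 5.
Sep 8 is 3 days after Sep 5; 3 mod 7 = 3, so Thursday + 3 = Sunday.
4596 mod 7 = 4, so 4596 days before a Sunday is Sunday − 4 = Wednesday.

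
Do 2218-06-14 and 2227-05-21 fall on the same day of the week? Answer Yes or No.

From Jun 14, 2218 to May 21, 2227 is 3263 days.
3263 mod 7 = 1, so they are different weekdays.
(Jun 14, 2218 is a Sunday; May 21, 2227 is a Monday.)

No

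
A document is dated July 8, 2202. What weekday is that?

Thursday

Doomsday rule: the anchor day for the 2200s is Friday. For year 02: 2÷12 = 0 r 2, and 2÷4 = 0, so 0+2+0 = 2.
Friday + 2 ≡ Sunday — that's 2202's doomsday.
In July the doomsday date is Jul 11.
Jul 8 is 3 days before Jul 11; 3 mod 7 = 3, so Sunday − 3 = Thursday.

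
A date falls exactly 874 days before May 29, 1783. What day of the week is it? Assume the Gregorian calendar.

May 29, 1783 is a Thursday.
874 mod 7 = 6, so 874 days before a Thursday is Thursday − 6 = Friday.

Friday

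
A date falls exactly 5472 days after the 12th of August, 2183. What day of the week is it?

First find the weekday of Aug 12, 2183. Doomsday rule: the anchor day for the 2100s is Sunday. For year 83: 83÷12 = 6 r 11, and 11÷4 = 2, so 6+11+2 = 19.
Sunday + 19 ≡ Friday — that's 2183's doomsday.
In August the doomsday date is Aug 8.
Aug 12 is 4 days after Aug 8; 4 mod 7 = 4, so Friday + 4 = Tuesday.
5472 mod 7 = 5, so 5472 days after a Tuesday is Tuesday + 5 = Sunday.

Sunday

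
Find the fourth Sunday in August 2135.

August 1, 2135 is a Monday.
The first Sunday is therefore August 7 (6 days later).
The fourth Sunday is 7 + 3×7 = August 28.

August 28, 2135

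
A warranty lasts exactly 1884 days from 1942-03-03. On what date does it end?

+365 (one year) → Mar 3, 1943 (1519 left).
+366 (one year; includes Feb 29, 1944) → Mar 3, 1944 (1153 left).
+365 (one year) → Mar 3, 1945 (788 left).
+365 (one year) → Mar 3, 1946 (423 left).
+365 (one year) → Mar 3, 1947 (58 left).
Mar has 31 days: +29 → Apr 1, 1947 (29 left).
+29 → Apr 30, 1947.

April 30, 1947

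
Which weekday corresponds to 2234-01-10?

Doomsday rule: the anchor day for the 2200s is Friday. For year 34: 34÷12 = 2 r 10, and 10÷4 = 2, so 2+10+2 = 14.
Friday + 14 ≡ Friday — that's 2234's doomsday.
In January the doomsday date is Jan 3 (2234 is not a leap year).
Jan 10 is 7 days after Jan 3; 7 mod 7 = 0, so Friday + 0 = Friday.

Friday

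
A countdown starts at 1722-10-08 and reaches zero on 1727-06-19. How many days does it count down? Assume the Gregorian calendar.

1715

Oct 8, 1722 → Oct 8, 1723: 365 days.
Oct 8, 1723 → Oct 8, 1724: 366 days (Feb 29, 1724 is in that span).
Oct 8, 1724 → Oct 8, 1725: 365 days.
Oct 8, 1725 → Oct 8, 1726: 365 days.
Oct 8, 1726 → Nov 8, 1726: 31 days (October has 31).
Nov 8, 1726 → Dec 8, 1726: 30 days (November has 30).
Dec 8, 1726 → Jan 8, 1727: 31 days (December has 31).
Jan 8, 1727 → Feb 8, 1727: 31 days (January has 31).
Feb 8, 1727 → Mar 8, 1727: 28 days (February has 28).
Mar 8, 1727 → Apr 8, 1727: 31 days (March has 31).
Apr 8, 1727 → May 8, 1727: 30 days (April has 30).
May 8, 1727 → Jun 8, 1727: 31 days (May has 31).
Jun 8, 1727 → Jun 19, 1727: 11 days.
Total: 1715 days.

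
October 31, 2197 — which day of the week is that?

January 1, 2197 is a Sunday.
Jan 1, 2197 → Feb 1, 2197: 31 days (January has 31).
Feb 1, 2197 → Mar 1, 2197: 28 days (February has 28).
Mar 1, 2197 → Apr 1, 2197: 31 days (March has 31).
Apr 1, 2197 → May 1, 2197: 30 days (April has 30).
May 1, 2197 → Jun 1, 2197: 31 days (May has 31).
Jun 1, 2197 → Jul 1, 2197: 30 days (June has 30).
Jul 1, 2197 → Aug 1, 2197: 31 days (July has 31).
Aug 1, 2197 → Sep 1, 2197: 31 days (August has 31).
Sep 1, 2197 → Oct 1, 2197: 30 days (September has 30).
Oct 1, 2197 → Oct 31, 2197: 30 days.
Total: 303 days.
303 mod 7 = 2, so Sunday + 2 = Tuesday.

Tuesday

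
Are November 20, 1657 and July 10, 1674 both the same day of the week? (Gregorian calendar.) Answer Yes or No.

Yes

From Nov 20, 1657 to Jul 10, 1674 is 6076 days.
6076 mod 7 = 0, so they are the same weekday.
(Nov 20, 1657 is a Tuesday; Jul 10, 1674 is a Tuesday.)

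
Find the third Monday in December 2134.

December 1, 2134 is a Wednesday.
The first Monday is therefore December 6 (5 days later).
The third Monday is 6 + 2×7 = December 20.

December 20, 2134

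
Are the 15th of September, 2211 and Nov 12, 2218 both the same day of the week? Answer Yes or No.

From Sep 15, 2211 to Nov 12, 2218 is 2615 days.
2615 mod 7 = 4, so they are different weekdays.
(Sep 15, 2211 is a Sunday; Nov 12, 2218 is a Thursday.)

No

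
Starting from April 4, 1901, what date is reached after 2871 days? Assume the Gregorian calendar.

+365 (one year) → Apr 4, 1902 (2506 left).
+365 (one year) → Apr 4, 1903 (2141 left).
+366 (one year; includes Feb 29, 1904) → Apr 4, 1904 (1775 left).
+365 (one year) → Apr 4, 1905 (1410 left).
+365 (one year) → Apr 4, 1906 (1045 left).
+365 (one year) → Apr 4, 1907 (680 left).
+366 (one year; includes Feb 29, 1908) → Apr 4, 1908 (314 left).
Apr has 30 days: +27 → May 1, 1908 (287 left).
May has 31 days: +31 → Jun 1, 1908 (256 left).
Jun has 30 days: +30 → Jul 1, 1908 (226 left).
Jul has 31 days: +31 → Aug 1, 1908 (195 left).
Aug has 31 days: +31 → Sep 1, 1908 (164 left).
Sep has 30 days: +30 → Oct 1, 1908 (134 left).
Oct has 31 days: +31 → Nov 1, 1908 (103 left).
Nov has 30 days: +30 → Dec 1, 1908 (73 left).
Dec has 31 days: +31 → Jan 1, 1909 (42 left).
Jan has 31 days: +31 → Feb 1, 1909 (11 left).
+11 → Feb 12, 1909.

February 12, 1909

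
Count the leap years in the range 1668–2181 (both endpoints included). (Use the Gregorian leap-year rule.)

Multiples of 4 in [1668,2181]: 129.
Of those, multiples of 100: 5 (not leap unless ÷400).
Multiples of 400: 1.
Leap years = 129 − 5 + 1 = 125.

125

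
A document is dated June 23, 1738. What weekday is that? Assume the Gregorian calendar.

Doomsday rule: the anchor day for the 1700s is Sunday. For year 38: 38÷12 = 3 r 2, and 2÷4 = 0, so 3+2+0 = 5.
Sunday + 5 ≡ Friday — that's 1738's doomsday.
In June the doomsday date is Jun 6.
Jun 23 is 17 days after Jun 6; 17 mod 7 = 3, so Friday + 3 = Monday.

Monday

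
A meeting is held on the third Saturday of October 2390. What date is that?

October 1, 2390 is a Monday.
The first Saturday is therefore October 6 (5 days later).
The third Saturday is 6 + 2×7 = October 20.

October 20, 2390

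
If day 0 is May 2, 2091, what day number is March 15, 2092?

318

May 2, 2091 → Jun 2, 2091: 31 days (May has 31).
Jun 2, 2091 → Jul 2, 2091: 30 days (June has 30).
Jul 2, 2091 → Aug 2, 2091: 31 days (July has 31).
Aug 2, 2091 → Sep 2, 2091: 31 days (August has 31).
Sep 2, 2091 → Oct 2, 2091: 30 days (September has 30).
Oct 2, 2091 → Nov 2, 2091: 31 days (October has 31).
Nov 2, 2091 → Dec 2, 2091: 30 days (November has 30).
Dec 2, 2091 → Jan 2, 2092: 31 days (December has 31).
Jan 2, 2092 → Feb 2, 2092: 31 days (January has 31).
Feb 2, 2092 → Mar 2, 2092: 29 days (February has 29).
Mar 2, 2092 → Mar 15, 2092: 13 days.
Total: 318 days.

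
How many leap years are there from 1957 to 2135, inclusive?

Multiples of 4 in [1957,2135]: 44.
Of those, multiples of 100: 2 (not leap unless ÷400).
Multiples of 400: 1.
Leap years = 44 − 2 + 1 = 43.

43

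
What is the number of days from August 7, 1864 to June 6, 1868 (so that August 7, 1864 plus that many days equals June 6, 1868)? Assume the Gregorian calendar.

1399

Aug 7, 1864 → Aug 7, 1865: 365 days.
Aug 7, 1865 → Aug 7, 1866: 365 days.
Aug 7, 1866 → Aug 7, 1867: 365 days.
Aug 7, 1867 → Sep 7, 1867: 31 days (August has 31).
Sep 7, 1867 → Oct 7, 1867: 30 days (September has 30).
Oct 7, 1867 → Nov 7, 1867: 31 days (October has 31).
Nov 7, 1867 → Dec 7, 1867: 30 days (November has 30).
Dec 7, 1867 → Jan 7, 1868: 31 days (December has 31).
Jan 7, 1868 → Feb 7, 1868: 31 days (January has 31).
Feb 7, 1868 → Mar 7, 1868: 29 days (February has 29).
Mar 7, 1868 → Apr 7, 1868: 31 days (March has 31).
Apr 7, 1868 → May 7, 1868: 30 days (April has 30).
May 7, 1868 → Jun 6, 1868: 30 days.
Total: 1399 days.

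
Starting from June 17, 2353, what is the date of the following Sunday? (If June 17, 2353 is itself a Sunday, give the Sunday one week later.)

Jun 17, 2353 is a Wednesday.
From Wednesday to the next Sunday is 4 days.
Jun 17, 2353 + 4 = Jun 21, 2353.

June 21, 2353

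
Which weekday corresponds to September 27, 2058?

Doomsday rule: the anchor day for the 2000s is Tuesday. For year 58: 58÷12 = 4 r 10, and 10÷4 = 2, so 4+10+2 = 16.
Tuesday + 16 ≡ Thursday — that's 2058's doomsday.
In September the doomsday date is Sep 5.
Sep 27 is 22 days after Sep 5; 22 mod 7 = 1, so Thursday + 1 = Friday.

Friday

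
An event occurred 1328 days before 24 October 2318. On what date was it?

March 6, 2315

−365 (one year) → Oct 24, 2317 (963 left).
−365 (one year) → Oct 24, 2316 (598 left).
−366 (one year; includes Feb 29, 2316) → Oct 24, 2315 (232 left).
−24 → Sep 30, 2315 (end of Sep, 30 days; 208 left).
−30 → Aug 31, 2315 (end of Aug, 31 days; 178 left).
−31 → Jul 31, 2315 (end of Jul, 31 days; 147 left).
−31 → Jun 30, 2315 (end of Jun, 30 days; 116 left).
−30 → May 31, 2315 (end of May, 31 days; 86 left).
−31 → Apr 30, 2315 (end of Apr, 30 days; 55 left).
−30 → Mar 31, 2315 (end of Mar, 31 days; 25 left).
−25 → Mar 6, 2315.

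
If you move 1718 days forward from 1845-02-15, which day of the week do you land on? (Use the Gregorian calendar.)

First find the weekday of Feb 15, 1845. Doomsday rule: the anchor day for the 1800s is Friday. For year 45: 45÷12 = 3 r 9, and 9÷4 = 2, so 3+9+2 = 14.
Friday + 14 ≡ Friday — that's 1845's doomsday.
In February the doomsday date is Feb 28 (1845 is not a leap year).
Feb 15 is 13 days before Feb 28; 13 mod 7 = 6, so Friday − 6 = Saturday.
1718 mod 7 = 3, so 1718 days after a Saturday is Saturday + 3 = Tuesday.

Tuesday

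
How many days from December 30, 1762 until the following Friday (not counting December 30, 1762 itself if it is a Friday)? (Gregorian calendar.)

1

Dec 30, 1762 is a Thursday.
From Thursday to the next Friday is 1 day.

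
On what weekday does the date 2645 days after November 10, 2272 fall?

Nov 10, 2272 is a Sunday.
2645 mod 7 = 6, so 2645 days after a Sunday is Sunday + 6 = Saturday.

Saturday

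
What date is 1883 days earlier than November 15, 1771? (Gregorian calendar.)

−365 (one year) → Nov 15, 1770 (1518 left).
−365 (one year) → Nov 15, 1769 (1153 left).
−365 (one year) → Nov 15, 1768 (788 left).
−366 (one year; includes Feb 29, 1768) → Nov 15, 1767 (422 left).
−365 (one year) → Nov 15, 1766 (57 left).
−15 → Oct 31, 1766 (end of Oct, 31 days; 42 left).
−31 → Sep 30, 1766 (end of Sep, 30 days; 11 left).
−11 → Sep 19, 1766.

September 19, 1766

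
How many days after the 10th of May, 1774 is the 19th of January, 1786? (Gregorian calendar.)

May 10, 1774 → May 10, 1775: 365 days.
May 10, 1775 → May 10, 1776: 366 days (Feb 29, 1776 is in that span).
May 10, 1776 → May 10, 1777: 365 days.
May 10, 1777 → May 10, 1778: 365 days.
May 10, 1778 → May 10, 1779: 365 days.
May 10, 1779 → May 10, 1780: 366 days (Feb 29, 1780 is in that span).
May 10, 1780 → May 10, 1781: 365 days.
May 10, 1781 → May 10, 1782: 365 days.
May 10, 1782 → May 10, 1783: 365 days.
May 10, 1783 → May 10, 1784: 366 days (Feb 29, 1784 is in that span).
May 10, 1784 → May 10, 1785: 365 days.
May 10, 1785 → Jun 10, 1785: 31 days (May has 31).
Jun 10, 1785 → Jul 10, 1785: 30 days (June has 30).
Jul 10, 1785 → Aug 10, 1785: 31 days (July has 31).
Aug 10, 1785 → Sep 10, 1785: 31 days (August has 31).
Sep 10, 1785 → Oct 10, 1785: 30 days (September has 30).
Oct 10, 1785 → Nov 10, 1785: 31 days (October has 31).
Nov 10, 1785 → Dec 10, 1785: 30 days (November has 30).
Dec 10, 1785 → Jan 10, 1786: 31 days (December has 31).
Jan 10, 1786 → Jan 19, 1786: 9 days.
Total: 4272 days.

4272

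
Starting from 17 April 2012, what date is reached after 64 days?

Apr has 30 days: +14 → May 1, 2012 (50 left).
May has 31 days: +31 → Jun 1, 2012 (19 left).
+19 → Jun 20, 2012.

June 20, 2012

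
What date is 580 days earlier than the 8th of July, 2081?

December 6, 2079

−365 (one year) → Jul 8, 2080 (215 left).
−8 → Jun 30, 2080 (end of Jun, 30 days; 207 left).
−30 → May 31, 2080 (end of May, 31 days; 177 left).
−31 → Apr 30, 2080 (end of Apr, 30 days; 146 left).
−30 → Mar 31, 2080 (end of Mar, 31 days; 116 left).
−31 → Feb 29, 2080 (end of Feb, 29 days; 85 left).
−29 → Jan 31, 2080 (end of Jan, 31 days; 56 left).
−31 → Dec 31, 2079 (end of Dec, 31 days; 25 left).
−25 → Dec 6, 2079.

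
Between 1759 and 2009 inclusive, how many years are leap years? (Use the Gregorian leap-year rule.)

61

Multiples of 4 in [1759,2009]: 63.
Of those, multiples of 100: 3 (not leap unless ÷400).
Multiples of 400: 1.
Leap years = 63 − 3 + 1 = 61.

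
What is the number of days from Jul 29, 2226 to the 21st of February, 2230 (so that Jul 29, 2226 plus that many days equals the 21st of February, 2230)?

1303

Jul 29, 2226 → Jul 29, 2227: 365 days.
Jul 29, 2227 → Jul 29, 2228: 366 days (Feb 29, 2228 is in that span).
Jul 29, 2228 → Jul 29, 2229: 365 days.
Jul 29, 2229 → Aug 29, 2229: 31 days (July has 31).
Aug 29, 2229 → Sep 29, 2229: 31 days (August has 31).
Sep 29, 2229 → Oct 29, 2229: 30 days (September has 30).
Oct 29, 2229 → Nov 29, 2229: 31 days (October has 31).
Nov 29, 2229 → Dec 29, 2229: 30 days (November has 30).
Dec 29, 2229 → Jan 29, 2230: 31 days (December has 31).
Jan 29, 2230 → Feb 21, 2230: 23 days.
Total: 1303 days.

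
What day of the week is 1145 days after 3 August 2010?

First find the weekday of Aug 3, 2010. Doomsday rule: the anchor day for the 2000s is Tuesday. For year 10: 10÷12 = 0 r 10, and 10÷4 = 2, so 0+10+2 = 12.
Tuesday + 12 ≡ Sunday — that's 2010's doomsday.
In August the doomsday date is Aug 8.
Aug 3 is 5 days before Aug 8; 5 mod 7 = 5, so Sunday − 5 = Tuesday.
1145 mod 7 = 4, so 1145 days after a Tuesday is Tuesday + 4 = Saturday.

Saturday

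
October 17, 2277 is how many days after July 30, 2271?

Jul 30, 2271 → Jul 30, 2272: 366 days (Feb 29, 2272 is in that span).
Jul 30, 2272 → Jul 30, 2273: 365 days.
Jul 30, 2273 → Jul 30, 2274: 365 days.
Jul 30, 2274 → Jul 30, 2275: 365 days.
Jul 30, 2275 → Jul 30, 2276: 366 days (Feb 29, 2276 is in that span).
Jul 30, 2276 → Jul 30, 2277: 365 days.
Jul 30, 2277 → Aug 30, 2277: 31 days (July has 31).
Aug 30, 2277 → Sep 30, 2277: 31 days (August has 31).
Sep 30, 2277 → Oct 17, 2277: 17 days.
Total: 2271 days.

2271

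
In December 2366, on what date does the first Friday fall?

December 1, 2366 is a Thursday.
The first Friday is therefore December 2 (1 days later).

December 2, 2366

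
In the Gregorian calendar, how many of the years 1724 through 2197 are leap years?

Multiples of 4 in [1724,2197]: 119.
Of those, multiples of 100: 4 (not leap unless ÷400).
Multiples of 400: 1.
Leap years = 119 − 4 + 1 = 116.

116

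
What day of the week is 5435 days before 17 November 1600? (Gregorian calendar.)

Tuesday

First find the weekday of Nov 17, 1600. Doomsday rule: the anchor day for the 1600s is Tuesday. For year 00: 0÷12 = 0 r 0, and 0÷4 = 0, so 0+0+0 = 0.
Tuesday + 0 ≡ Tuesday — that's 1600's doomsday.
In November the doomsday date is Nov 7.
Nov 17 is 10 days after Nov 7; 10 mod 7 = 3, so Tuesday + 3 = Friday.
5435 mod 7 = 3, so 5435 days before a Friday is Friday − 3 = Tuesday.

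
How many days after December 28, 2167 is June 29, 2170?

914

Dec 28, 2167 → Dec 28, 2168: 366 days (Feb 29, 2168 is in that span).
Dec 28, 2168 → Dec 28, 2169: 365 days.
Dec 28, 2169 → Jan 28, 2170: 31 days (December has 31).
Jan 28, 2170 → Feb 28, 2170: 31 days (January has 31).
Feb 28, 2170 → Mar 28, 2170: 28 days (February has 28).
Mar 28, 2170 → Apr 28, 2170: 31 days (March has 31).
Apr 28, 2170 → May 28, 2170: 30 days (April has 30).
May 28, 2170 → Jun 28, 2170: 31 days (May has 31).
Jun 28, 2170 → Jun 29, 2170: 1 days.
Total: 914 days.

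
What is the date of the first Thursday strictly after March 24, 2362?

Mar 24, 2362 is a Saturday.
From Saturday to the next Thursday is 5 days.
Mar 24, 2362 + 5 = Mar 29, 2362.

March 29, 2362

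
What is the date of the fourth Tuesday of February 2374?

February 26, 2374

February 1, 2374 is a Friday.
The first Tuesday is therefore February 5 (4 days later).
The fourth Tuesday is 5 + 3×7 = February 26.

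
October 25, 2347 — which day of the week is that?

Saturday

Doomsday rule: the anchor day for the 2300s is Wednesday. For year 47: 47÷12 = 3 r 11, and 11÷4 = 2, so 3+11+2 = 16.
Wednesday + 16 ≡ Friday — that's 2347's doomsday.
In October the doomsday date is Oct 10.
Oct 25 is 15 days after Oct 10; 15 mod 7 = 1, so Friday + 1 = Saturday.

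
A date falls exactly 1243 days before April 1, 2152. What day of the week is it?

First find the weekday of Apr 1, 2152. Doomsday rule: the anchor day for the 2100s is Sunday. For year 52: 52÷12 = 4 r 4, and 4÷4 = 1, so 4+4+1 = 9.
Sunday + 9 ≡ Tuesday — that's 2152's doomsday.
In April the doomsday date is Apr 4.
Apr 1 is 3 days before Apr 4; 3 mod 7 = 3, so Tuesday − 3 = Saturday.
1243 mod 7 = 4, so 1243 days before a Saturday is Saturday − 4 = Tuesday.

Tuesday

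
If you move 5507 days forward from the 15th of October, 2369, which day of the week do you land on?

Monday

First find the weekday of Oct 15, 2369. Doomsday rule: the anchor day for the 2300s is Wednesday. For year 69: 69÷12 = 5 r 9, and 9÷4 = 2, so 5+9+2 = 16.
Wednesday + 16 ≡ Friday — that's 2369's doomsday.
In October the doomsday date is Oct 10.
Oct 15 is 5 days after Oct 10; 5 mod 7 = 5, so Friday + 5 = Wednesday.
5507 mod 7 = 5, so 5507 days after a Wednesday is Wednesday + 5 = Monday.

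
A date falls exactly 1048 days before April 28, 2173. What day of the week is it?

First find the weekday of Apr 28, 2173. Doomsday rule: the anchor day for the 2100s is Sunday. For year 73: 73÷12 = 6 r 1, and 1÷4 = 0, so 6+1+0 = 7.
Sunday + 7 ≡ Sunday — that's 2173's doomsday.
In April the doomsday date is Apr 4.
Apr 28 is 24 days after Apr 4; 24 mod 7 = 3, so Sunday + 3 = Wednesday.
1048 mod 7 = 5, so 1048 days before a Wednesday is Wednesday − 5 = Friday.

Friday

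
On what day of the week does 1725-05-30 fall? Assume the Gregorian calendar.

Doomsday rule: the anchor day for the 1700s is Sunday. For year 25: 25÷12 = 2 r 1, and 1÷4 = 0, so 2+1+0 = 3.
Sunday + 3 ≡ Wednesday — that's 1725's doomsday.
In May the doomsday date is May 9.
May 30 is 21 days after May 9; 21 mod 7 = 0, so Wednesday + 0 = Wednesday.

Wednesday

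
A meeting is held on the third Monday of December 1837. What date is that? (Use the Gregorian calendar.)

December 1, 1837 is a Friday.
The first Monday is therefore December 4 (3 days later).
The third Monday is 4 + 2×7 = December 18.

December 18, 1837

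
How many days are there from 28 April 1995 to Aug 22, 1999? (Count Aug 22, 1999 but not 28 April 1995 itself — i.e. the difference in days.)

Apr 28, 1995 → Apr 28, 1996: 366 days (Feb 29, 1996 is in that span).
Apr 28, 1996 → Apr 28, 1997: 365 days.
Apr 28, 1997 → Apr 28, 1998: 365 days.
Apr 28, 1998 → Apr 28, 1999: 365 days.
Apr 28, 1999 → May 28, 1999: 30 days (April has 30).
May 28, 1999 → Jun 28, 1999: 31 days (May has 31).
Jun 28, 1999 → Jul 28, 1999: 30 days (June has 30).
Jul 28, 1999 → Aug 22, 1999: 25 days.
Total: 1577 days.

1577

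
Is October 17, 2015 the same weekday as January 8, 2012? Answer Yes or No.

From Jan 8, 2012 to Oct 17, 2015 is 1378 days.
1378 mod 7 = 6, so they are different weekdays.
(Jan 8, 2012 is a Sunday; Oct 17, 2015 is a Saturday.)

No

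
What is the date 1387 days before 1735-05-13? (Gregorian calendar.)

−365 (one year) → May 13, 1734 (1022 left).
−365 (one year) → May 13, 1733 (657 left).
−365 (one year) → May 13, 1732 (292 left).
−13 → Apr 30, 1732 (end of Apr, 30 days; 279 left).
−30 → Mar 31, 1732 (end of Mar, 31 days; 249 left).
−31 → Feb 29, 1732 (end of Feb, 29 days; 218 left).
−29 → Jan 31, 1732 (end of Jan, 31 days; 189 left).
−31 → Dec 31, 1731 (end of Dec, 31 days; 158 left).
−31 → Nov 30, 1731 (end of Nov, 30 days; 127 left).
−30 → Oct 31, 1731 (end of Oct, 31 days; 97 left).
−31 → Sep 30, 1731 (end of Sep, 30 days; 66 left).
−30 → Aug 31, 1731 (end of Aug, 31 days; 36 left).
−31 → Jul 31, 1731 (end of Jul, 31 days; 5 left).
−5 → Jul 26, 1731.

July 26, 1731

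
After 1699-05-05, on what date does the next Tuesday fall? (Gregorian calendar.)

May 12, 1699

May 5, 1699 is a Tuesday.
From Tuesday to the next Tuesday is 7 days.
May 5, 1699 + 7 = May 12, 1699.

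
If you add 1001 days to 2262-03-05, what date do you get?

November 30, 2264

+365 (one year) → Mar 5, 2263 (636 left).
+366 (one year; includes Feb 29, 2264) → Mar 5, 2264 (270 left).
Mar has 31 days: +27 → Apr 1, 2264 (243 left).
Apr has 30 days: +30 → May 1, 2264 (213 left).
May has 31 days: +31 → Jun 1, 2264 (182 left).
Jun has 30 days: +30 → Jul 1, 2264 (152 left).
Jul has 31 days: +31 → Aug 1, 2264 (121 left).
Aug has 31 days: +31 → Sep 1, 2264 (90 left).
Sep has 30 days: +30 → Oct 1, 2264 (60 left).
Oct has 31 days: +31 → Nov 1, 2264 (29 left).
+29 → Nov 30, 2264.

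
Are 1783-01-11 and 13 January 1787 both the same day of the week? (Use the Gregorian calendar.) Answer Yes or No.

Yes

From Jan 11, 1783 to Jan 13, 1787 is 1463 days.
1463 mod 7 = 0, so they are the same weekday.
(Jan 11, 1783 is a Saturday; Jan 13, 1787 is a Saturday.)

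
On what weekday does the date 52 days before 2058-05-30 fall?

First find the weekday of May 30, 2058. Doomsday rule: the anchor day for the 2000s is Tuesday. For year 58: 58÷12 = 4 r 10, and 10÷4 = 2, so 4+10+2 = 16.
Tuesday + 16 ≡ Thursday — that's 2058's doomsday.
In May the doomsday date is May 9.
May 30 is 21 days after May 9; 21 mod 7 = 0, so Thursday + 0 = Thursday.
52 mod 7 = 3, so 52 days before a Thursday is Thursday − 3 = Monday.

Monday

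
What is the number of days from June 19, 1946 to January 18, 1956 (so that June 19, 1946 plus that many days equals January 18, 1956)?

Jun 19, 1946 → Jun 19, 1947: 365 days.
Jun 19, 1947 → Jun 19, 1948: 366 days (Feb 29, 1948 is in that span).
Jun 19, 1948 → Jun 19, 1949: 365 days.
Jun 19, 1949 → Jun 19, 1950: 365 days.
Jun 19, 1950 → Jun 19, 1951: 365 days.
Jun 19, 1951 → Jun 19, 1952: 366 days (Feb 29, 1952 is in that span).
Jun 19, 1952 → Jun 19, 1953: 365 days.
Jun 19, 1953 → Jun 19, 1954: 365 days.
Jun 19, 1954 → Jun 19, 1955: 365 days.
Jun 19, 1955 → Jul 19, 1955: 30 days (June has 30).
Jul 19, 1955 → Aug 19, 1955: 31 days (July has 31).
Aug 19, 1955 → Sep 19, 1955: 31 days (August has 31).
Sep 19, 1955 → Oct 19, 1955: 30 days (September has 30).
Oct 19, 1955 → Nov 19, 1955: 31 days (October has 31).
Nov 19, 1955 → Dec 19, 1955: 30 days (November has 30).
Dec 19, 1955 → Jan 18, 1956: 30 days.
Total: 3500 days.

3500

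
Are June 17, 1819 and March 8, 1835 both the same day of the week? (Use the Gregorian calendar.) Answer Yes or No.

No

From Jun 17, 1819 to Mar 8, 1835 is 5743 days.
5743 mod 7 = 3, so they are different weekdays.
(Jun 17, 1819 is a Thursday; Mar 8, 1835 is a Sunday.)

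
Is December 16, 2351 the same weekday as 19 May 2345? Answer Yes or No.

No

From May 19, 2345 to Dec 16, 2351 is 2402 days.
2402 mod 7 = 1, so they are different weekdays.
(May 19, 2345 is a Saturday; Dec 16, 2351 is a Sunday.)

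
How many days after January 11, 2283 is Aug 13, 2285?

Jan 11, 2283 → Jan 11, 2284: 365 days.
Jan 11, 2284 → Jan 11, 2285: 366 days (Feb 29, 2284 is in that span).
Jan 11, 2285 → Feb 11, 2285: 31 days (January has 31).
Feb 11, 2285 → Mar 11, 2285: 28 days (February has 28).
Mar 11, 2285 → Apr 11, 2285: 31 days (March has 31).
Apr 11, 2285 → May 11, 2285: 30 days (April has 30).
May 11, 2285 → Jun 11, 2285: 31 days (May has 31).
Jun 11, 2285 → Jul 11, 2285: 30 days (June has 30).
Jul 11, 2285 → Aug 11, 2285: 31 days (July has 31).
Aug 11, 2285 → Aug 13, 2285: 2 days.
Total: 945 days.

945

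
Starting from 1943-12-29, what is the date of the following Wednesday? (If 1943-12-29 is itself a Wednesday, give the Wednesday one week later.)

January 5, 1944

Dec 29, 1943 is a Wednesday.
From Wednesday to the next Wednesday is 7 days.
Dec 29, 1943 + 7 = Jan 5, 1944.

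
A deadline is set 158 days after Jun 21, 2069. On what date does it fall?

Jun has 30 days: +10 → Jul 1, 2069 (148 left).
Jul has 31 days: +31 → Aug 1, 2069 (117 left).
Aug has 31 days: +31 → Sep 1, 2069 (86 left).
Sep has 30 days: +30 → Oct 1, 2069 (56 left).
Oct has 31 days: +31 → Nov 1, 2069 (25 left).
+25 → Nov 26, 2069.

November 26, 2069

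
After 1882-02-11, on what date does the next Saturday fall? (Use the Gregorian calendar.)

Feb 11, 1882 is a Saturday.
From Saturday to the next Saturday is 7 days.
Feb 11, 1882 + 7 = Feb 18, 1882.

February 18, 1882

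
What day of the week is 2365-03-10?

Doomsday rule: the anchor day for the 2300s is Wednesday. For year 65: 65÷12 = 5 r 5, and 5÷4 = 1, so 5+5+1 = 11.
Wednesday + 11 ≡ Sunday — that's 2365's doomsday.
In March the doomsday date is Mar 14.
Mar 10 is 4 days before Mar 14; 4 mod 7 = 4, so Sunday − 4 = Wednesday.

Wednesday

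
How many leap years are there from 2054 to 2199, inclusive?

Multiples of 4 in [2054,2199]: 36.
Of those, multiples of 100: 1 (not leap unless ÷400).
Multiples of 400: 0.
Leap years = 36 − 1 + 0 = 35.

35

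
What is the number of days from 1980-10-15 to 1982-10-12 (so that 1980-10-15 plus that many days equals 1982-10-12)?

727

Oct 15, 1980 → Oct 15, 1981: 365 days.
Oct 15, 1981 → Nov 15, 1981: 31 days (October has 31).
Nov 15, 1981 → Dec 15, 1981: 30 days (November has 30).
Dec 15, 1981 → Jan 15, 1982: 31 days (December has 31).
Jan 15, 1982 → Feb 15, 1982: 31 days (January has 31).
Feb 15, 1982 → Mar 15, 1982: 28 days (February has 28).
Mar 15, 1982 → Apr 15, 1982: 31 days (March has 31).
Apr 15, 1982 → May 15, 1982: 30 days (April has 30).
May 15, 1982 → Jun 15, 1982: 31 days (May has 31).
Jun 15, 1982 → Jul 15, 1982: 30 days (June has 30).
Jul 15, 1982 → Aug 15, 1982: 31 days (July has 31).
Aug 15, 1982 → Sep 15, 1982: 31 days (August has 31).
Sep 15, 1982 → Oct 12, 1982: 27 days.
Total: 727 days.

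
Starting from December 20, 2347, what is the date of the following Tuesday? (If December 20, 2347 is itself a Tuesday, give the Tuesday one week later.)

December 23, 2347

Dec 20, 2347 is a Saturday.
From Saturday to the next Tuesday is 3 days.
Dec 20, 2347 + 3 = Dec 23, 2347.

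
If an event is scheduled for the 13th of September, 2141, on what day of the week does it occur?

Doomsday rule: the anchor day for the 2100s is Sunday. For year 41: 41÷12 = 3 r 5, and 5÷4 = 1, so 3+5+1 = 9.
Sunday + 9 ≡ Tuesday — that's 2141's doomsday.
In September the doomsday date is Sep 5.
Sep 13 is 8 days after Sep 5; 8 mod 7 = 1, so Tuesday + 1 = Wednesday.

Wednesday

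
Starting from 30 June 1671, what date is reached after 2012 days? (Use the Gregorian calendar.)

+366 (one year; includes Feb 29, 1672) → Jun 30, 1672 (1646 left).
+365 (one year) → Jun 30, 1673 (1281 left).
+365 (one year) → Jun 30, 1674 (916 left).
+365 (one year) → Jun 30, 1675 (551 left).
+366 (one year; includes Feb 29, 1676) → Jun 30, 1676 (185 left).
Jun has 30 days: +1 → Jul 1, 1676 (184 left).
Jul has 31 days: +31 → Aug 1, 1676 (153 left).
Aug has 31 days: +31 → Sep 1, 1676 (122 left).
Sep has 30 days: +30 → Oct 1, 1676 (92 left).
Oct has 31 days: +31 → Nov 1, 1676 (61 left).
Nov has 30 days: +30 → Dec 1, 1676 (31 left).
Dec has 31 days: +31 → Jan 1, 1677 (0 left).

January 1, 1677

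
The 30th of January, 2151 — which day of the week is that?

Doomsday rule: the anchor day for the 2100s is Sunday. For year 51: 51÷12 = 4 r 3, and 3÷4 = 0, so 4+3+0 = 7.
Sunday + 7 ≡ Sunday — that's 2151's doomsday.
In January the doomsday date is Jan 3 (2151 is not a leap year).
Jan 30 is 27 days after Jan 3; 27 mod 7 = 6, so Sunday + 6 = Saturday.

Saturday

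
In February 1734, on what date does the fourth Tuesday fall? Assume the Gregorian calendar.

February 23, 1734

February 1, 1734 is a Monday.
The first Tuesday is therefore February 2 (1 days later).
The fourth Tuesday is 2 + 3×7 = February 23.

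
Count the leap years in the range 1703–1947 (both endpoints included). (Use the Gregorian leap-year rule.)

59

Multiples of 4 in [1703,1947]: 61.
Of those, multiples of 100: 2 (not leap unless ÷400).
Multiples of 400: 0.
Leap years = 61 − 2 + 0 = 59.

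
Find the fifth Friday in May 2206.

May 30, 2206

May 1, 2206 is a Thursday.
The first Friday is therefore May 2 (1 days later).
The fifth Friday is 2 + 4×7 = May 30.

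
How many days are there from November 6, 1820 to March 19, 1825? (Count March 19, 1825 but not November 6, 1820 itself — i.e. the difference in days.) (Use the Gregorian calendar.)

1594

Nov 6, 1820 → Nov 6, 1821: 365 days.
Nov 6, 1821 → Nov 6, 1822: 365 days.
Nov 6, 1822 → Nov 6, 1823: 365 days.
Nov 6, 1823 → Nov 6, 1824: 366 days (Feb 29, 1824 is in that span).
Nov 6, 1824 → Dec 6, 1824: 30 days (November has 30).
Dec 6, 1824 → Jan 6, 1825: 31 days (December has 31).
Jan 6, 1825 → Feb 6, 1825: 31 days (January has 31).
Feb 6, 1825 → Mar 6, 1825: 28 days (February has 28).
Mar 6, 1825 → Mar 19, 1825: 13 days.
Total: 1594 days.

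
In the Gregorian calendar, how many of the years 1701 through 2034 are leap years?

81

Multiples of 4 in [1701,2034]: 83.
Of those, multiples of 100: 3 (not leap unless ÷400).
Multiples of 400: 1.
Leap years = 83 − 3 + 1 = 81.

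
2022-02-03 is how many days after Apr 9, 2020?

665

Apr 9, 2020 → Apr 9, 2021: 365 days.
Apr 9, 2021 → May 9, 2021: 30 days (April has 30).
May 9, 2021 → Jun 9, 2021: 31 days (May has 31).
Jun 9, 2021 → Jul 9, 2021: 30 days (June has 30).
Jul 9, 2021 → Aug 9, 2021: 31 days (July has 31).
Aug 9, 2021 → Sep 9, 2021: 31 days (August has 31).
Sep 9, 2021 → Oct 9, 2021: 30 days (September has 30).
Oct 9, 2021 → Nov 9, 2021: 31 days (October has 31).
Nov 9, 2021 → Dec 9, 2021: 30 days (November has 30).
Dec 9, 2021 → Jan 9, 2022: 31 days (December has 31).
Jan 9, 2022 → Feb 3, 2022: 25 days.
Total: 665 days.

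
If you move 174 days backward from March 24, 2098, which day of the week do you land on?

Mar 24, 2098 is a Monday.
174 mod 7 = 6, so 174 days before a Monday is Monday − 6 = Tuesday.

Tuesday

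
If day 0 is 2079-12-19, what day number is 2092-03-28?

Dec 19, 2079 → Dec 19, 2080: 366 days (Feb 29, 2080 is in that span).
Dec 19, 2080 → Dec 19, 2081: 365 days.
Dec 19, 2081 → Dec 19, 2082: 365 days.
Dec 19, 2082 → Dec 19, 2083: 365 days.
Dec 19, 2083 → Dec 19, 2084: 366 days (Feb 29, 2084 is in that span).
Dec 19, 2084 → Dec 19, 2085: 365 days.
Dec 19, 2085 → Dec 19, 2086: 365 days.
Dec 19, 2086 → Dec 19, 2087: 365 days.
Dec 19, 2087 → Dec 19, 2088: 366 days (Feb 29, 2088 is in that span).
Dec 19, 2088 → Dec 19, 2089: 365 days.
Dec 19, 2089 → Dec 19, 2090: 365 days.
Dec 19, 2090 → Dec 19, 2091: 365 days.
Dec 19, 2091 → Jan 19, 2092: 31 days (December has 31).
Jan 19, 2092 → Feb 19, 2092: 31 days (January has 31).
Feb 19, 2092 → Mar 19, 2092: 29 days (February has 29).
Mar 19, 2092 → Mar 28, 2092: 9 days.
Total: 4483 days.

4483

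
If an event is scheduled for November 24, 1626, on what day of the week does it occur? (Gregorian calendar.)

Tuesday

Doomsday rule: the anchor day for the 1600s is Tuesday. For year 26: 26÷12 = 2 r 2, and 2÷4 = 0, so 2+2+0 = 4.
Tuesday + 4 ≡ Saturday — that's 1626's doomsday.
In November the doomsday date is Nov 7.
Nov 24 is 17 days after Nov 7; 17 mod 7 = 3, so Saturday + 3 = Tuesday.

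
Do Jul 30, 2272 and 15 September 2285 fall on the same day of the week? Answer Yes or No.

From Jul 30, 2272 to Sep 15, 2285 is 4795 days.
4795 mod 7 = 0, so they are the same weekday.
(Jul 30, 2272 is a Tuesday; Sep 15, 2285 is a Tuesday.)

Yes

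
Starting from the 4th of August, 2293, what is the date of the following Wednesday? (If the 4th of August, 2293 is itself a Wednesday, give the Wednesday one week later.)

August 9, 2293

Aug 4, 2293 is a Friday.
From Friday to the next Wednesday is 5 days.
Aug 4, 2293 + 5 = Aug 9, 2293.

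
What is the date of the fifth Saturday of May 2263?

May 1, 2263 is a Friday.
The first Saturday is therefore May 2 (1 days later).
The fifth Saturday is 2 + 4×7 = May 30.

May 30, 2263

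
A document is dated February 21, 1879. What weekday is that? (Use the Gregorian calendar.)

Friday

January 1, 1879 is a Wednesday.
Jan 1, 1879 → Feb 1, 1879: 31 days (January has 31).
Feb 1, 1879 → Feb 21, 1879: 20 days.
Total: 51 days.
51 mod 7 = 2, so Wednesday + 2 = Friday.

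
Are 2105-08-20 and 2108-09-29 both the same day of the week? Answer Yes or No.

No

From Aug 20, 2105 to Sep 29, 2108 is 1136 days.
1136 mod 7 = 2, so they are different weekdays.
(Aug 20, 2105 is a Thursday; Sep 29, 2108 is a Saturday.)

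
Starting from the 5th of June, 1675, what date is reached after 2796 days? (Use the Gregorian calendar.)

January 30, 1683

+366 (one year; includes Feb 29, 1676) → Jun 5, 1676 (2430 left).
+365 (one year) → Jun 5, 1677 (2065 left).
+365 (one year) → Jun 5, 1678 (1700 left).
+365 (one year) → Jun 5, 1679 (1335 left).
+366 (one year; includes Feb 29, 1680) → Jun 5, 1680 (969 left).
+365 (one year) → Jun 5, 1681 (604 left).
+365 (one year) → Jun 5, 1682 (239 left).
Jun has 30 days: +26 → Jul 1, 1682 (213 left).
Jul has 31 days: +31 → Aug 1, 1682 (182 left).
Aug has 31 days: +31 → Sep 1, 1682 (151 left).
Sep has 30 days: +30 → Oct 1, 1682 (121 left).
Oct has 31 days: +31 → Nov 1, 1682 (90 left).
Nov has 30 days: +30 → Dec 1, 1682 (60 left).
Dec has 31 days: +31 → Jan 1, 1683 (29 left).
+29 → Jan 30, 1683.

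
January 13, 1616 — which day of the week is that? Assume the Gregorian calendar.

Doomsday rule: the anchor day for the 1600s is Tuesday. For year 16: 16÷12 = 1 r 4, and 4÷4 = 1, so 1+4+1 = 6.
Tuesday + 6 ≡ Monday — that's 1616's doomsday.
In January the doomsday date is Jan 4 (1616 is a leap year (divisible by 4)).
Jan 13 is 9 days after Jan 4; 9 mod 7 = 2, so Monday + 2 = Wednesday.

Wednesday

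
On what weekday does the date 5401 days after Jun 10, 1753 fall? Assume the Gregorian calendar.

Jun 10, 1753 is a Sunday.
5401 mod 7 = 4, so 5401 days after a Sunday is Sunday + 4 = Thursday.

Thursday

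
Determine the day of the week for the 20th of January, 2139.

Doomsday rule: the anchor day for the 2100s is Sunday. For year 39: 39÷12 = 3 r 3, and 3÷4 = 0, so 3+3+0 = 6.
Sunday + 6 ≡ Saturday — that's 2139's doomsday.
In January the doomsday date is Jan 3 (2139 is not a leap year).
Jan 20 is 17 days after Jan 3; 17 mod 7 = 3, so Saturday + 3 = Tuesday.

Tuesday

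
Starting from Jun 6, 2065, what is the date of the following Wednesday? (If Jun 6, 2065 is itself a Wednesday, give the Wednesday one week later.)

June 10, 2065

Jun 6, 2065 is a Saturday.
From Saturday to the next Wednesday is 4 days.
Jun 6, 2065 + 4 = Jun 10, 2065.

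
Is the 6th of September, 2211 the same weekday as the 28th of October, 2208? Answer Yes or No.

From Oct 28, 2208 to Sep 6, 2211 is 1043 days.
1043 mod 7 = 0, so they are the same weekday.
(Oct 28, 2208 is a Friday; Sep 6, 2211 is a Friday.)

Yes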